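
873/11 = 79+4/11 ≈ 79.36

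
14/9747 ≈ 0.00144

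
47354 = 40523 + 6831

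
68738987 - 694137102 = -625398115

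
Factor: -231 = -1 * 3^1 * 7^1 * 11^1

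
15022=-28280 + 43302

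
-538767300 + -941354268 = -1480121568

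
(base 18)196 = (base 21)129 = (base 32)fc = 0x1ec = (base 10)492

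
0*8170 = 0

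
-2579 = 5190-7769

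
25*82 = 2050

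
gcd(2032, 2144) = 16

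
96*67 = 6432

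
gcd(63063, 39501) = 693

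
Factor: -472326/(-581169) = 2^1 * 78721^1 * 193723^(-1) = 157442/193723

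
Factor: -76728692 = -1*2^2*251^1*76423^1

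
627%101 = 21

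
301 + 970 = 1271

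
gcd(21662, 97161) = 1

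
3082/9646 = 1541/4823 ≈ 0.320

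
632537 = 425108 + 207429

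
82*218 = 17876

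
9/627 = 3/209 ≈ 0.0144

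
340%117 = 106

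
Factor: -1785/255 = -1*7^1 = -7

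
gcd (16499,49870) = 1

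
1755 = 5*351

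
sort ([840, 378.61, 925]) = [378.61, 840, 925]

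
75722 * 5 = 378610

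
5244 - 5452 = -208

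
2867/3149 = 61/67 ≈ 0.910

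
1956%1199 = 757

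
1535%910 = 625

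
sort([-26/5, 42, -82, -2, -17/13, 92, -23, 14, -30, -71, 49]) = [-82, -71, -30, -23, -26/5, -2, -17/13, 14, 42, 49, 92]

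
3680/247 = 14 + 222/247 ≈ 14.90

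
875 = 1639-764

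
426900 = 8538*50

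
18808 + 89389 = 108197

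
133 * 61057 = 8120581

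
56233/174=323 + 31/174 ≈ 323.18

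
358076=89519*4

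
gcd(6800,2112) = 16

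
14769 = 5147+9622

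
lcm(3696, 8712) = 121968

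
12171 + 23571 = 35742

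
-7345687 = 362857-7708544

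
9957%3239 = 240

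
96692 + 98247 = 194939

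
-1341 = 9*(-149)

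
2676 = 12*223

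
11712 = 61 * 192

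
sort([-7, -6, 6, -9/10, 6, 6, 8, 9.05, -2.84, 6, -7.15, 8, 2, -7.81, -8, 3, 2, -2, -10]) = [-10, -8, -7.81, -7.15, -7, -6, -2.84, -2, -9/10, 2, 2, 3, 6, 6, 6, 6, 8, 8, 9.05]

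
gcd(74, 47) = 1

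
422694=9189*46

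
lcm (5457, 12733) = 38199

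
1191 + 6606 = 7797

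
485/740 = 97/148 ≈ 0.655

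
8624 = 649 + 7975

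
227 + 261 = 488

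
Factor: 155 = 5^1*31^1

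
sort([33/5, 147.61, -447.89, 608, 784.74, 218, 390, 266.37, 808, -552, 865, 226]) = [-552, -447.89, 33/5, 147.61, 218, 226, 266.37, 390, 608, 784.74, 808, 865]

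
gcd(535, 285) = 5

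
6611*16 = 105776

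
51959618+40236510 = 92196128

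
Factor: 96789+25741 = 2^1*5^1*12253^1 = 122530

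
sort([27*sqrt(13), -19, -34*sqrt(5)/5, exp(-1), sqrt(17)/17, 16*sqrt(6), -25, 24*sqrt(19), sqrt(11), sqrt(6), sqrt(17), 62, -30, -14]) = [-30, -25, -19, -34*sqrt(5)/5, -14, sqrt(17)/17, exp(-1), sqrt(6), sqrt(11), sqrt(17), 16*sqrt(6), 62, 27*sqrt(13), 24*sqrt(19)]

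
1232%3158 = 1232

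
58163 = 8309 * 7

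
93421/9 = 10380 + 1/9 ≈ 10380.11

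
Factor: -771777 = -1*3^2*29^1*2957^1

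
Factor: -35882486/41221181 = -1*2^1*89^1*199^1*1013^1*5101^(-1)*8081^(-1)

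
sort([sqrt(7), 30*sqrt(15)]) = [sqrt(7), 30*sqrt(15)]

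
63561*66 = 4195026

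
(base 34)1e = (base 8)60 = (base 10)48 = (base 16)30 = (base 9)53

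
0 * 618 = 0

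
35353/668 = 52 + 617/668 ≈ 52.92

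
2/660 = 1/330 ≈ 0.00303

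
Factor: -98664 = -1 * 2^3 * 3^1 * 4111^1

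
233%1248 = 233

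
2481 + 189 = 2670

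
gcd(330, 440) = 110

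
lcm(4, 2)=4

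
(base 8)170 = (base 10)120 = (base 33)3l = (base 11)aa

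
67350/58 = 33675/29 ≈ 1161.21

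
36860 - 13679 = 23181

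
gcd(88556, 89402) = 2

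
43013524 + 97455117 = 140468641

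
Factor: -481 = -1*13^1*37^1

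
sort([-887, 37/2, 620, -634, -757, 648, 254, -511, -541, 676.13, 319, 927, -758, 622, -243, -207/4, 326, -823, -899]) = [-899, -887, -823, -758, -757, -634, -541, -511, -243, -207/4, 37/2, 254, 319, 326, 620, 622, 648, 676.13, 927]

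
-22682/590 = -38-131/295 ≈ -38.44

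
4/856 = 1/214 ≈ 0.00467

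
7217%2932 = 1353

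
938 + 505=1443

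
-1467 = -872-595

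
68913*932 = 64226916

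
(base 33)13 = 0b100100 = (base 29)17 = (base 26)1a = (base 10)36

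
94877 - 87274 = 7603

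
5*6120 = 30600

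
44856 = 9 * 4984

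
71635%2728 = 707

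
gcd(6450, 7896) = 6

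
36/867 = 12/289 ≈ 0.0415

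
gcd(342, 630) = 18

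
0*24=0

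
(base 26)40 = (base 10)104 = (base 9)125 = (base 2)1101000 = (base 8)150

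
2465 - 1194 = 1271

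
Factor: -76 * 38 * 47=-1 * 2^3 * 19^2 * 47^1=-135736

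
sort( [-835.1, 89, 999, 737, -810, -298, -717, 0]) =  [-835.1, -810, -717, -298, 0, 89, 737, 999]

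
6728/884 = 1682/221 ≈ 7.61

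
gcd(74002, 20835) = 1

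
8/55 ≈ 0.145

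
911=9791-8880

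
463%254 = 209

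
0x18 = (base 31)o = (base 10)24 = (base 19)15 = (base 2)11000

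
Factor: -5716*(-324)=2^4*3^4*1429^1=1851984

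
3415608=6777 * 504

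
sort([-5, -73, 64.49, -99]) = [-99, -73, -5, 64.49]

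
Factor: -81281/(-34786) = 2^(-1)*17393^(-1)*81281^1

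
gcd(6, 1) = 1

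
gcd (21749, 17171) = 7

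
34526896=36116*956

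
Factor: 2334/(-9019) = -1 * 2^1 * 3^1 * 29^(-1) * 311^(-1) * 389^1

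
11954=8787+3167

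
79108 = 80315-1207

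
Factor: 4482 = 2^1*3^3*83^1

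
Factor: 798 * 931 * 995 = 2^1 * 3^1 * 5^1 * 7^3 * 19^2 * 199^1 = 739223310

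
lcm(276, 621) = 2484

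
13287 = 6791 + 6496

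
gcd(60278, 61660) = 2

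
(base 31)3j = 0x70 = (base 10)112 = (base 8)160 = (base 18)64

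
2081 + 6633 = 8714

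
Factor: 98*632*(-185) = -1*2^4*5^1*7^2*37^1*79^1 = -11458160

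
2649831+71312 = 2721143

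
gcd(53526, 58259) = 1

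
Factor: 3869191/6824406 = 2^(-1)*3^(-1)*239^(-1)*4759^(-1)*3869191^1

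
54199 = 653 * 83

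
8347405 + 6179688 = 14527093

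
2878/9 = 319 + 7/9 ≈ 319.78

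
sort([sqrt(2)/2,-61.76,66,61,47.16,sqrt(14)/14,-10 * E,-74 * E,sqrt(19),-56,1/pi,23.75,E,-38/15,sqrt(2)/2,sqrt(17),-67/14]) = [-74 * E,-61.76,-56,-10 * E,-67/14,-38/15,sqrt(14)/14,1/pi,sqrt(2)/2,sqrt(2)/2,E,sqrt(17),sqrt(19),23.75,47.16,61,66]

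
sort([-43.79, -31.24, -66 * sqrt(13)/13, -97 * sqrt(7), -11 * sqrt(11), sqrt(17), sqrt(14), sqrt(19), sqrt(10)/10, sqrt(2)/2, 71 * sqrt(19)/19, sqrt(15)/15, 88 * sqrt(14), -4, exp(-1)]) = [-97 * sqrt(7), -43.79, -11 * sqrt(11), -31.24, -66 * sqrt(13)/13, -4, sqrt(15)/15, sqrt(10)/10, exp(-1), sqrt(2)/2, sqrt(14), sqrt(17), sqrt(19), 71 * sqrt(19)/19, 88 * sqrt(14)]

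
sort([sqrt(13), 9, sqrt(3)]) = [sqrt(3), sqrt(13), 9]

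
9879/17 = 581 + 2/17 ≈ 581.12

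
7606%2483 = 157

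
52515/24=2188 + 1/8 ≈ 2188.13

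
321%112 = 97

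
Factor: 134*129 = 2^1*3^1*43^1*67^1 = 17286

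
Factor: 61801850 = 2^1*5^2*11^1*313^1*359^1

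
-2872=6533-9405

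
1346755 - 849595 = 497160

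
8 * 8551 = 68408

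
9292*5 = 46460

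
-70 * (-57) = 3990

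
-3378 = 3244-6622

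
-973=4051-5024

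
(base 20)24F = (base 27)164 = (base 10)895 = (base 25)1AK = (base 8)1577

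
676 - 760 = -84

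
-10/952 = -5/476 ≈ -0.0105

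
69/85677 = 23/28559 ≈ 0.000805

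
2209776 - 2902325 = -692549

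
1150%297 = 259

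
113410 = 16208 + 97202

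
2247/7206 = 749/2402≈0.312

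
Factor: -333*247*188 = -1*2^2*3^2*13^1*19^1*37^1*47^1 = -15463188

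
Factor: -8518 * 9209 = -1 * 2^1 * 4259^1 * 9209^1 = -78442262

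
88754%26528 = 9170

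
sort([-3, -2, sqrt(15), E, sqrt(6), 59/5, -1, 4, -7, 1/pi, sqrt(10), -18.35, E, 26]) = [-18.35, -7, -3, -2, -1, 1/pi, sqrt(6), E, E, sqrt(10), sqrt(15), 4, 59/5, 26]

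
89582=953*94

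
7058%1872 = 1442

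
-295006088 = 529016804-824022892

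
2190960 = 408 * 5370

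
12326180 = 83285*148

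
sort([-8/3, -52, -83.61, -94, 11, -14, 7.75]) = [-94, -83.61, -52, -14, -8/3, 7.75, 11]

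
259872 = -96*(-2707)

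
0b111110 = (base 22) 2i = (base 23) 2g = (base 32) 1u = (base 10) 62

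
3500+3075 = 6575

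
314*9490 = 2979860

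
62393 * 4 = 249572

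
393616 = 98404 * 4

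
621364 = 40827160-40205796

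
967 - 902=65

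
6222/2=3111=3111.00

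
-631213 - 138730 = -769943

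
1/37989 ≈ 0.0000263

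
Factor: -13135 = -1 * 5^1 * 37^1 * 71^1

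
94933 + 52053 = 146986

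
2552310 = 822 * 3105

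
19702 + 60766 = 80468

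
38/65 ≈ 0.585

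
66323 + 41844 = 108167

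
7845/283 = 27 + 204/283 ≈ 27.72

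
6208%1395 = 628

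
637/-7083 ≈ -0.0899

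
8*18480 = 147840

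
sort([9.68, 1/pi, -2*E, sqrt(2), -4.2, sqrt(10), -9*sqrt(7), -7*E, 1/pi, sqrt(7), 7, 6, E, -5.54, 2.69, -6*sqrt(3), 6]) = [-9*sqrt(7), -7*E, -6*sqrt(3), -5.54, -2*E, -4.2, 1/pi, 1/pi, sqrt(2), sqrt(7), 2.69, E, sqrt(10), 6, 6, 7, 9.68]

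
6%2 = 0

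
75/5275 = 3/211 ≈ 0.0142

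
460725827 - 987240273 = -526514446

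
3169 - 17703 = -14534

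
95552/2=47776=47776.00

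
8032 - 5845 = 2187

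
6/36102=1/6017 ≈ 0.000166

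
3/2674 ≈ 0.00112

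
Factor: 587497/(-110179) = -1*239^(-1)*461^(-1)*587497^1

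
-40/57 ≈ -0.702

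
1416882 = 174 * 8143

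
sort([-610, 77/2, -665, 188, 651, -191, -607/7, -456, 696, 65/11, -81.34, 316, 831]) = [-665, -610, -456, -191, -607/7, -81.34, 65/11, 77/2, 188, 316, 651, 696, 831]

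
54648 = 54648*1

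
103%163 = 103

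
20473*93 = 1903989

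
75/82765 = 15/16553≈0.000906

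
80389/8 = 10048 + 5/8 ≈ 10048.63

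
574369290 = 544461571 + 29907719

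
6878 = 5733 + 1145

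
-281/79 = -3 - 44/79 ≈ -3.56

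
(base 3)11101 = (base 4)1312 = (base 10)118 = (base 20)5i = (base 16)76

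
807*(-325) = -262275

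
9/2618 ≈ 0.00344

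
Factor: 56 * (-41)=-1 * 2^3 * 7^1 * 41^1=-2296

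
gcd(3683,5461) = 127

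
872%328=216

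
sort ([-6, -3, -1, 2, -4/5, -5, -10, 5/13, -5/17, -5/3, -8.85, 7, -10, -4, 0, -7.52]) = [-10, -10, -8.85, -7.52, -6, -5, -4, -3, -5/3, -1, -4/5, -5/17, 0, 5/13, 2, 7]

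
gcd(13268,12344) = 4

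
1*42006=42006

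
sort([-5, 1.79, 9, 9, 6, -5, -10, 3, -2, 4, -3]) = [-10, -5, -5, -3, -2, 1.79, 3, 4, 6, 9, 9]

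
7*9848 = 68936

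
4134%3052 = 1082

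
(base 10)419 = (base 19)131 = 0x1a3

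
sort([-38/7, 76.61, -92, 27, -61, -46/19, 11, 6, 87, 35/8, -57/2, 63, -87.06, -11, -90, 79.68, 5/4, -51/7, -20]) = [-92, -90, -87.06, -61, -57/2, -20, -11, -51/7, -38/7, -46/19, 5/4, 35/8, 6, 11, 27, 63, 76.61, 79.68, 87]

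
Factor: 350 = 2^1 * 5^2 * 7^1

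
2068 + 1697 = 3765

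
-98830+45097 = -53733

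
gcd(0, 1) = 1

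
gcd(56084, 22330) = 14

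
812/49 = 16 + 4/7 ≈ 16.57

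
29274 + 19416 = 48690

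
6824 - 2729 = 4095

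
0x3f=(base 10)63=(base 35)1s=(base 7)120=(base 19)36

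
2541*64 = 162624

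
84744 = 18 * 4708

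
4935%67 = 44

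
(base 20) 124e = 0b10001010111110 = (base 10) 8894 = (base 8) 21276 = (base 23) gig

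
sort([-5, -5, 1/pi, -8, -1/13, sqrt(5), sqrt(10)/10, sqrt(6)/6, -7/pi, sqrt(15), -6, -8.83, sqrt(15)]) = [-8.83, -8, -6, -5, -5, -7/pi, -1/13, sqrt(10)/10, 1/pi, sqrt(6)/6, sqrt(5), sqrt(15), sqrt(15)]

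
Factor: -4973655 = -1 * 3^1 * 5^1 * 331577^1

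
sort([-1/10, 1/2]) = [-1/10, 1/2]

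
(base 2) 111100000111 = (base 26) 5hp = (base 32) 3o7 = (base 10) 3847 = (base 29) 4gj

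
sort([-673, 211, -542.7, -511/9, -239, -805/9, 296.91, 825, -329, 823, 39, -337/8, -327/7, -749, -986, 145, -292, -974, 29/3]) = [-986, -974, -749, -673, -542.7, -329, -292, -239, -805/9, -511/9, -327/7, -337/8, 29/3, 39, 145, 211, 296.91, 823, 825]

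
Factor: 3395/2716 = 2^(-2) * 5^1 = 5/4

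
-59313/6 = -19771/2 = -9885.50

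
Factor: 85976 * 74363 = 2^3 * 11^1 * 977^1 * 74363^1 = 6393433288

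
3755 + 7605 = 11360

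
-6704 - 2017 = -8721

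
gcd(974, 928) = 2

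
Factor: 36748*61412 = 2^4*13^1*1181^1*9187^1 = 2256768176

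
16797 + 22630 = 39427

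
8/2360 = 1/295 ≈ 0.00339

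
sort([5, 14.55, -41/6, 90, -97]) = [-97, -41/6, 5, 14.55, 90]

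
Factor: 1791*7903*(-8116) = -1*2^2*3^2*7^1*199^1*1129^1*2029^1 = -114876079668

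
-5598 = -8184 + 2586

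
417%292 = 125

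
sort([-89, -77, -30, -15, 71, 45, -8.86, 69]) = [-89, -77, -30, -15, -8.86, 45, 69, 71]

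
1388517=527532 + 860985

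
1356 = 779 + 577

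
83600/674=124 + 12/337≈124.04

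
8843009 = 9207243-364234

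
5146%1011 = 91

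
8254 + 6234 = 14488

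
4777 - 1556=3221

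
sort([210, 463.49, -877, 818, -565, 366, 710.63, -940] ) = [-940, -877, -565, 210, 366, 463.49, 710.63, 818] 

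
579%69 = 27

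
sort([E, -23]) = [-23, E]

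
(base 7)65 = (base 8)57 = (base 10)47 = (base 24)1n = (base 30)1h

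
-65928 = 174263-240191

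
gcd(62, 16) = 2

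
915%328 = 259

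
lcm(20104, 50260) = 100520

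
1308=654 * 2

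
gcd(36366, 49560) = 6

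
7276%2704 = 1868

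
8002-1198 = 6804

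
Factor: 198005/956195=31^(-2)*199^1=199/961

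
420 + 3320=3740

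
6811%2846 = 1119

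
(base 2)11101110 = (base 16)ee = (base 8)356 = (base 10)238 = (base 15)10d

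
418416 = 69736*6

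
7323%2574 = 2175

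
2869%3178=2869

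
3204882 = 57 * 56226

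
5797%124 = 93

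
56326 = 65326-9000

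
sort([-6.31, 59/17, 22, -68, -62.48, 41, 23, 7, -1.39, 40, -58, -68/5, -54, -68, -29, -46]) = [-68, -68, -62.48, -58, -54, -46, -29, -68/5, -6.31, -1.39, 59/17, 7, 22, 23, 40, 41]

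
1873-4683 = -2810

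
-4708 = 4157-8865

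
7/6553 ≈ 0.00107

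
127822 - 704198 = -576376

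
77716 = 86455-8739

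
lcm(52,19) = 988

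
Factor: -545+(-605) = -1*2^1*5^2*23^1 = -1150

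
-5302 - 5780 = -11082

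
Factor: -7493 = -1 * 59^1 * 127^1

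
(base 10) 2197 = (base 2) 100010010101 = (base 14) b2d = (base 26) 36d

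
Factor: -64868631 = -1*3^1*4229^1*5113^1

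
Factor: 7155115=5^1 * 11^1 * 19^1 * 41^1 * 167^1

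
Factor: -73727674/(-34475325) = 2^1 * 3^(-1) * 5^(-2) * 17^1 * 1237^1 * 1753^1 * 459671^(-1)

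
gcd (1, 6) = 1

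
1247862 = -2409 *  (-518)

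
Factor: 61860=2^2*3^1*5^1*1031^1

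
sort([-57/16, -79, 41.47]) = [-79, -57/16, 41.47]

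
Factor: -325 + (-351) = -1*2^2*13^2 = -676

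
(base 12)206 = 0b100100110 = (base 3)101220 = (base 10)294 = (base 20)ee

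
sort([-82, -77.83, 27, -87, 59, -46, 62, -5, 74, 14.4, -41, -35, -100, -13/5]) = [-100, -87, -82, -77.83, -46, -41, -35, -5, -13/5, 14.4, 27, 59, 62, 74]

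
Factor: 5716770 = 2^1 * 3^1 * 5^1 * 29^1 * 6571^1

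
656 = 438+218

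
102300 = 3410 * 30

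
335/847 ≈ 0.396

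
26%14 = 12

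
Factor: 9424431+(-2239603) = 2^2*7^1*137^1*1873^1 = 7184828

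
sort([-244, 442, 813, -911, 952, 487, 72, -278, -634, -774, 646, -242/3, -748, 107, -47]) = [-911, -774, -748, -634, -278, -244, -242/3, -47, 72, 107, 442, 487, 646, 813, 952]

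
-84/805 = -12/115 ≈ -0.104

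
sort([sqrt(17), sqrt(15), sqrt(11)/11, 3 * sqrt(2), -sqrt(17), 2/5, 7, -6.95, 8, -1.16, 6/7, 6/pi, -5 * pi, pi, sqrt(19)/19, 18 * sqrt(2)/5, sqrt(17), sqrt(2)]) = [-5 * pi, -6.95, -sqrt(17), -1.16, sqrt(19)/19, sqrt(11)/11, 2/5, 6/7, sqrt(2), 6/pi, pi, sqrt(15), sqrt(17), sqrt(17), 3 * sqrt(2), 18 * sqrt(2)/5, 7, 8]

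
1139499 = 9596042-8456543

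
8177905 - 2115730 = 6062175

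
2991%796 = 603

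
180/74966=90/37483≈0.00240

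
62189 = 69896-7707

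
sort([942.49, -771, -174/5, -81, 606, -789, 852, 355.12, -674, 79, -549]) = [-789, -771, -674, -549, -81, -174/5, 79, 355.12, 606, 852, 942.49]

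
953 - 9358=-8405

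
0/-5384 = 0 = 0.00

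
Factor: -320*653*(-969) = 2^6*3^1*5^1*17^1*19^1*653^1 = 202482240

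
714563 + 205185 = 919748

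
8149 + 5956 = 14105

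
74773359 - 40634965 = 34138394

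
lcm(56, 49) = 392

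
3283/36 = 91 + 7/36 ≈ 91.19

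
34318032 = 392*87546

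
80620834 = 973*82858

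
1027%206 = 203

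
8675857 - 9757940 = -1082083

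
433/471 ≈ 0.919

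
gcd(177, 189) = 3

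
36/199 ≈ 0.181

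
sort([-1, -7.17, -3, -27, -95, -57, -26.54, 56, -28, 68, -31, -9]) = [-95, -57, -31, -28, -27, -26.54, -9, -7.17, -3, -1, 56, 68]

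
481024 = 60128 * 8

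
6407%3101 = 205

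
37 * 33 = 1221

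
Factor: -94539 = -1*3^1*31513^1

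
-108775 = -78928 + -29847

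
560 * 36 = 20160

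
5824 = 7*832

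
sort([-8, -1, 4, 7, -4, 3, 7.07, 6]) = [-8, -4, -1, 3, 4, 6, 7, 7.07]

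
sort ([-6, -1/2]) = [-6, -1/2]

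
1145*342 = 391590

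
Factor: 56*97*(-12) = -1*2^5*3^1*7^1*97^1 = -65184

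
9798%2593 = 2019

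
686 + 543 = 1229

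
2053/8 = 256 + 5/8 ≈ 256.63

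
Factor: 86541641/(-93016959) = -1*3^(-1)*7^(-1)*127^(-1)*1033^1*34877^(-1)*83777^1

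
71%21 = 8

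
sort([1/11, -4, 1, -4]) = [-4, -4, 1/11, 1]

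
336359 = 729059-392700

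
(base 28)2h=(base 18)41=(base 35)23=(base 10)73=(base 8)111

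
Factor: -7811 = -1 * 73^1 * 107^1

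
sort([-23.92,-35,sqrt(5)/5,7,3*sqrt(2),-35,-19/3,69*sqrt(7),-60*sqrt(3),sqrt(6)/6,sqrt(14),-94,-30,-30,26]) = [-60*sqrt(3),-94,-35,-35,-30,-30,-23.92,-19/3,sqrt(6)/6,sqrt(5)/5,sqrt(14),3*sqrt(2),7,26,69*sqrt(7)]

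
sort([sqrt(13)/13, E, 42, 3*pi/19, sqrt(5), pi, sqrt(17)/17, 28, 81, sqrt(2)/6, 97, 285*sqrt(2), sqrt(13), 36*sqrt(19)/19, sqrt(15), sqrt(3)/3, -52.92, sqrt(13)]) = [-52.92, sqrt(2)/6, sqrt(17)/17, sqrt(13)/13, 3*pi/19, sqrt(3)/3, sqrt(5), E, pi, sqrt(13), sqrt(13), sqrt(15), 36*sqrt(19)/19, 28, 42, 81, 97, 285*sqrt(2)]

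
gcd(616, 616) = 616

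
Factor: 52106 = 2^1*26053^1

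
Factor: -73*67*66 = -1*2^1*3^1*11^1*67^1*73^1 = -322806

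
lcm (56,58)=1624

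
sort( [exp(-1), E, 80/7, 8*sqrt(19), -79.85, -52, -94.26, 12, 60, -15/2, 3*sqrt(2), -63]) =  [-94.26, -79.85, -63, -52, -15/2, exp(-1), E, 3*sqrt(2), 80/7, 12, 8*sqrt(19), 60]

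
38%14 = 10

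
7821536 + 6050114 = 13871650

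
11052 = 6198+4854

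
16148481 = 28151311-12002830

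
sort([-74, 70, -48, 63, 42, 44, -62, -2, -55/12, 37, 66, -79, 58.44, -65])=[-79, -74, -65, -62, -48, -55/12, -2, 37, 42, 44, 58.44, 63, 66, 70]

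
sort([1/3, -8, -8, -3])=[-8, -8, -3, 1/3]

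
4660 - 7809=-3149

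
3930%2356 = 1574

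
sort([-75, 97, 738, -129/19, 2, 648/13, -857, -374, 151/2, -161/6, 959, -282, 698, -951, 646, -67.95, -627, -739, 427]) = [-951, -857, -739, -627, -374, -282, -75, -67.95, -161/6, -129/19, 2, 648/13, 151/2, 97, 427, 646, 698, 738, 959]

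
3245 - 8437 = -5192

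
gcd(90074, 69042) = 2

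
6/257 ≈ 0.0233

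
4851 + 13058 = 17909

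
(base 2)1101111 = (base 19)5g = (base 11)a1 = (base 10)111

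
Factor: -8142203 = -1 * 19^1 * 139^1 * 3083^1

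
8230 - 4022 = 4208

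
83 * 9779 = 811657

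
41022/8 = 20511/4 = 5127.75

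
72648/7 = 10378+2/7 ≈ 10378.29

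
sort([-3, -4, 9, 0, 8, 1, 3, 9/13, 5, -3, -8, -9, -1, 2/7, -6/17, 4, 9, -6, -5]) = [-9, -8, -6, -5, -4, -3, -3, -1, -6/17, 0, 2/7, 9/13, 1, 3, 4, 5, 8, 9, 9]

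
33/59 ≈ 0.559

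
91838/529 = 173 + 321/529 ≈ 173.61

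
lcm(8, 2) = 8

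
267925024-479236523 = -211311499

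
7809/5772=1 + 679/1924 ≈ 1.35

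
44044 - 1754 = 42290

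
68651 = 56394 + 12257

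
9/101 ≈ 0.0891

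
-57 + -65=-122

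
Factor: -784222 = -1 * 2^1 * 392111^1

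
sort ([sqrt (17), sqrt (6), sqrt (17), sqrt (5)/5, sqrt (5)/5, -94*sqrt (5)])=[-94*sqrt (5), sqrt (5)/5, sqrt (5)/5, sqrt (6), sqrt (17), sqrt (17)]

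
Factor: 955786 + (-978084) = -1*2^1*11149^1 = -22298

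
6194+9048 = 15242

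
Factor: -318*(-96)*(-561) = -1*2^6*3^3*11^1*17^1*53^1 = -17126208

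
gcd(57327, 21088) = 1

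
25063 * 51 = 1278213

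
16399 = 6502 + 9897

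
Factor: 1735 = 5^1*347^1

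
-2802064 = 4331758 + -7133822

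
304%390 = 304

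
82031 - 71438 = 10593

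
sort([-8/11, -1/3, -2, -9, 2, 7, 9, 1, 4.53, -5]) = [-9, -5, -2, -8/11, -1/3, 1, 2, 4.53, 7, 9]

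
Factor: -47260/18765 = -1 * 2^2 * 3^(-3) * 17^1 = -68/27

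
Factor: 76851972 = 2^2 * 3^2 * 29^1 * 73613^1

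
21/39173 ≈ 0.000536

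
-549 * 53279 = -29250171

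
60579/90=673 + 1/10=673.10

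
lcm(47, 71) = 3337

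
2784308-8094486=-5310178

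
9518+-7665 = 1853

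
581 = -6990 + 7571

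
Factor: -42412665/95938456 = -1*2^(-3)*3^1*5^1*631^1*1277^(-1)*4481^1*9391^(-1)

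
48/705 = 16/235 ≈ 0.0681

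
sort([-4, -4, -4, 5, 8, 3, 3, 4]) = [-4, -4, -4, 3, 3, 4, 5, 8]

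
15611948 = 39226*398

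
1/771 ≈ 0.00130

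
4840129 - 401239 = 4438890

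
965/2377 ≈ 0.406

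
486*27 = 13122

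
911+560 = 1471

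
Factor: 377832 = 2^3 * 3^1 * 7^1 * 13^1 * 173^1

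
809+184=993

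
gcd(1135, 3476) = 1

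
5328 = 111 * 48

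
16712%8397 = 8315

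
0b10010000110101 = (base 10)9269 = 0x2435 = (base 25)ekj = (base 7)36011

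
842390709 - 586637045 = 255753664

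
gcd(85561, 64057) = 7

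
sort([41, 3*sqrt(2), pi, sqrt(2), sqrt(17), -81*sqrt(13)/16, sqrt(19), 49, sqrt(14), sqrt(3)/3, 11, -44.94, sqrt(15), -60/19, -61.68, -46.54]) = [-61.68, -46.54, -44.94, -81*sqrt(13)/16, -60/19, sqrt(3)/3, sqrt(2), pi, sqrt(14), sqrt(15), sqrt(17), 3*sqrt(2), sqrt(19), 11, 41, 49]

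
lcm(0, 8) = 0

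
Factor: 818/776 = 2^(-2)*97^(-1)*409^1 = 409/388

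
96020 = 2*48010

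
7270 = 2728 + 4542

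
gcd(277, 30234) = 1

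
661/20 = 33+1/20 = 33.05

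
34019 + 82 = 34101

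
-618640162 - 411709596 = -1030349758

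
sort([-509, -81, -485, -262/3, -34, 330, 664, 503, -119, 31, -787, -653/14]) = [-787, -509, -485, -119, -262/3, -81, -653/14, -34, 31, 330, 503, 664]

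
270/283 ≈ 0.954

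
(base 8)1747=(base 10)999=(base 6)4343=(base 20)29j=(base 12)6b3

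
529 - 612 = -83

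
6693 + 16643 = 23336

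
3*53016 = 159048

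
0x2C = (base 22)20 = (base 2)101100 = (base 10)44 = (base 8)54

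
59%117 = 59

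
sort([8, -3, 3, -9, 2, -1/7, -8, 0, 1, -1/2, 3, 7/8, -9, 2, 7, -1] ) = [-9, -9, -8, -3, -1, -1/2, -1/7, 0, 7/8, 1, 2, 2, 3, 3, 7, 8] 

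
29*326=9454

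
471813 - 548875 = -77062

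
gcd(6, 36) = 6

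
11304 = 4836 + 6468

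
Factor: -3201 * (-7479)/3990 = 2^(-1) * 3^3 * 5^(-1) * 7^(-1) * 11^1 * 19^(-1) * 97^1 * 277^1 = 7980093/1330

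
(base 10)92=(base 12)78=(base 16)5c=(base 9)112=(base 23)40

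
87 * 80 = 6960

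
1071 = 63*17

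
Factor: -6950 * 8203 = -1 * 2^1 * 5^2 * 13^1 * 139^1 * 631^1 = -57010850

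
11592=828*14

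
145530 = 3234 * 45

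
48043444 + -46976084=1067360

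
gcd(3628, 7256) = 3628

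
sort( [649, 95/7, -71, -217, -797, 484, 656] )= [-797, -217, -71, 95/7, 484, 649, 656] 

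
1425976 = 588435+837541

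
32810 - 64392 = -31582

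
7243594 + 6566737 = 13810331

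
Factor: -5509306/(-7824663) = 2^1*3^(-2)*7^(-2)*1613^(-1)*250423^1 = 500846/711333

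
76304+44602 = 120906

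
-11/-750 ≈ 0.0147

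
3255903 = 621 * 5243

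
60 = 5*12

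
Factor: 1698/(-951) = -1 * 2^1 * 283^1 * 317^(-1) = -566/317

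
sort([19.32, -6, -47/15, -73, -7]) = [-73, -7, -6, -47/15, 19.32]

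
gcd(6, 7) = 1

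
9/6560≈0.00137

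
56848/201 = 282 + 166/201 ≈ 282.83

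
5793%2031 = 1731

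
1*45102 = 45102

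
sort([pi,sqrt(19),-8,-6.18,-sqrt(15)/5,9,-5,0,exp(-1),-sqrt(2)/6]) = [-8,-6.18,-5,-sqrt(15)/5,-sqrt(2)/6,0,exp(-1),pi,sqrt(19),9]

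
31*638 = 19778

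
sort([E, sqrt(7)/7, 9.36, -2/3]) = [-2/3, sqrt(7)/7, E, 9.36]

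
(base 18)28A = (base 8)1442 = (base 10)802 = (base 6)3414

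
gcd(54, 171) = 9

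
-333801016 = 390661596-724462612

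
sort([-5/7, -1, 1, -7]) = [-7, -1, -5/7, 1]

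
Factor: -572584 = -1*2^3*19^1*3767^1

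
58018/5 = 11603+3/5 = 11603.60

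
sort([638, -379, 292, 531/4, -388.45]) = [-388.45, -379, 531/4, 292, 638]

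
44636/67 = 666 + 14/67 ≈ 666.21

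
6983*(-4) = -27932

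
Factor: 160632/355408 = 2^(-1)*3^2*23^1*229^(-1) = 207/458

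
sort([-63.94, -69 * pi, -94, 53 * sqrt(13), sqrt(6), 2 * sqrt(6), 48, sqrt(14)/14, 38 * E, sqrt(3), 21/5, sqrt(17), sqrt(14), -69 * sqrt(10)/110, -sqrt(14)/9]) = [-69 * pi, -94, -63.94, -69 * sqrt(10)/110, -sqrt(14)/9, sqrt(14)/14, sqrt(3), sqrt(6), sqrt(14), sqrt(17), 21/5, 2 * sqrt(6), 48, 38 * E, 53 * sqrt(13)]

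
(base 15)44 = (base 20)34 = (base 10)64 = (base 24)2g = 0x40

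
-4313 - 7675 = -11988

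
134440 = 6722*20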